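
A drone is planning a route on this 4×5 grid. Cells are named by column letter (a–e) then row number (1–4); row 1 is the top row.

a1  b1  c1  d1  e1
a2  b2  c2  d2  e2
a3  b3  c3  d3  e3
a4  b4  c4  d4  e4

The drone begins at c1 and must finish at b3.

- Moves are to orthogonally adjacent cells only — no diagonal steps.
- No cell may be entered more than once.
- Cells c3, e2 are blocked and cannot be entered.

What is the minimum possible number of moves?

The Manhattan distance from c1 to b3 is |1−3| + |3−2| = 3, so at least 3 moves are needed.
A route of 3 moves achieves this: c1 → c2 → b2 → b3.
Since 3 matches the lower bound, it is optimal.

3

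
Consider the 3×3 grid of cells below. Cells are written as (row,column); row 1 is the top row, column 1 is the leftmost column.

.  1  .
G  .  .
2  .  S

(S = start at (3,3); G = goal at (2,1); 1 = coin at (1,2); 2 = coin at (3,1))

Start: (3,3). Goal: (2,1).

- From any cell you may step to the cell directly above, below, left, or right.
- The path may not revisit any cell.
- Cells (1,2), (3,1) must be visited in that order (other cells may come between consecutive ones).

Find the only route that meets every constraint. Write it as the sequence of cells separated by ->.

(3,3) -> (2,3) -> (1,3) -> (1,2) -> (2,2) -> (3,2) -> (3,1) -> (2,1)

The waypoints must appear in the order (1,2), (3,1), with no cell reused.
Route from (3,3): up 2 to (1,3), left 1 to (1,2), down 2 to (3,2), left 1 to (3,1), up 1 to (2,1) — 7 moves in all.
Check: order respected (1 at step 3, 2 at step 6).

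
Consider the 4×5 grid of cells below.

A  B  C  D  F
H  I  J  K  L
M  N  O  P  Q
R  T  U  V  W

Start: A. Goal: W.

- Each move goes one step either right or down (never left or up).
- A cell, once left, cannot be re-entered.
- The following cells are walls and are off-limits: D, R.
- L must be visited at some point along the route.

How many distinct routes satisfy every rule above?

3

A right/down-only route from A to W makes exactly 3 down-moves and 4 right-moves in some order.
With no other constraints that would be C(7,3) = 35 routes.
Split at L and multiply the segment counts (each segment already excludes blocked cells): A→L: 3; L→W: 1; product = 3.
That gives 3 routes.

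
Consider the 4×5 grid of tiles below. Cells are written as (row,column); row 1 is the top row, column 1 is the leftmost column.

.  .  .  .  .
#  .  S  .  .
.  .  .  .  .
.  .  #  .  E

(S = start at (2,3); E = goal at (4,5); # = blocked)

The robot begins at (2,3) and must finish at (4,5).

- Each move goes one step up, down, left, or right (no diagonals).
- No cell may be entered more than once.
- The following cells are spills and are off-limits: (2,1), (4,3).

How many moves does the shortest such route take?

The Manhattan distance from (2,3) to (4,5) is |2−4| + |3−5| = 4, so at least 4 moves are needed.
A route of 4 moves achieves this: (2,3) → (3,3) → (3,4) → (4,4) → (4,5).
Since 4 matches the lower bound, it is optimal.

4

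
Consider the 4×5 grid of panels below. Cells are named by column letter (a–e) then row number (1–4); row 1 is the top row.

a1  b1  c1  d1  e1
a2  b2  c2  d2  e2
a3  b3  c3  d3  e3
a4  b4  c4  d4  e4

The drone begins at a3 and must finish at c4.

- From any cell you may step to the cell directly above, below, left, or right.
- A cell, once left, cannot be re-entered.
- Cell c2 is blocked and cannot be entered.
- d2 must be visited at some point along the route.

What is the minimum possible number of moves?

9

Any route passes through d2 somewhere between a3 and c4. Summing Manhattan distances along the two legs (a3 → d2 → c4) gives a lower bound of 4 + 3 = 7 moves.
The shortest route satisfying every rule uses 9 moves: a3 → a2 → a1 → b1 → c1 → d1 → d2 → d3 → d4 → c4.
The bound of 7 isn't tight here; checking systematically, no route of length 7 through 8 satisfies every constraint, so 9 is the minimum.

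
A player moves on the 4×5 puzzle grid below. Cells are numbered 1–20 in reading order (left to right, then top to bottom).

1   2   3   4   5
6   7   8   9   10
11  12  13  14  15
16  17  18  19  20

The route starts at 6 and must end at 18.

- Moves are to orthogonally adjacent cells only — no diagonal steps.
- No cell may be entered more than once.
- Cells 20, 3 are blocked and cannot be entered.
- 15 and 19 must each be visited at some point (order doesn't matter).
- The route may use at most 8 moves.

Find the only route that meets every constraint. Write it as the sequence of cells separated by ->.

6 -> 7 -> 8 -> 9 -> 10 -> 15 -> 14 -> 19 -> 18

Any route must reach 15 and 19 and still end at 18 within 8 moves, so the order of the required stops is forced.
Route from 6: 4× right (reaching 10), down to 15, left to 14, down to 19, left to 18 — 8 moves in all.
Check: all required cells visited; 8 ≤ 8 moves.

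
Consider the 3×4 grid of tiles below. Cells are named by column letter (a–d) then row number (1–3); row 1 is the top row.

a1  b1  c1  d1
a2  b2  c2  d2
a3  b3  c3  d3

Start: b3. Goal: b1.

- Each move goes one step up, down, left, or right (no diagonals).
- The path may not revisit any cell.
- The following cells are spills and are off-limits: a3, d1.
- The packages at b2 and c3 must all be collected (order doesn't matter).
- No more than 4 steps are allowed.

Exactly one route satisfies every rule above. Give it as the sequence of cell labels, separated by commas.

b3, c3, c2, b2, b1

The 4-move cap with required stops at b2, c3 leaves no slack for detours.
Route from b3: right to c3, up to c2, left to b2, up to b1 — 4 moves in all.
Check: all required cells visited; 4 ≤ 4 moves.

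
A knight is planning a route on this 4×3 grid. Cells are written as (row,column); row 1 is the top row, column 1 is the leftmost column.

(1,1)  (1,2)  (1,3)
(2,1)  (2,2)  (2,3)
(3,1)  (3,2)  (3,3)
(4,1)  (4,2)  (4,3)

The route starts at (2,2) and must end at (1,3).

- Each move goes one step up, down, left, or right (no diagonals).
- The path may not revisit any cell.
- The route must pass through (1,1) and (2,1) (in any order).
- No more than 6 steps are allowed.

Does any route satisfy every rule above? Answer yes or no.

yes

One route that works: (2,2) → (2,1) → (1,1) → (1,2) → (1,3).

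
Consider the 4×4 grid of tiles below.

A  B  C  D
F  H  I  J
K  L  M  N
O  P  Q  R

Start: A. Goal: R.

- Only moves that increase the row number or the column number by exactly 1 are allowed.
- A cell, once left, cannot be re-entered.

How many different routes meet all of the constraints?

20

A right/down-only route from A to R makes exactly 3 down-moves and 3 right-moves in some order.
With no other constraints that would be C(6,3) = 20 routes.
That gives 20 routes.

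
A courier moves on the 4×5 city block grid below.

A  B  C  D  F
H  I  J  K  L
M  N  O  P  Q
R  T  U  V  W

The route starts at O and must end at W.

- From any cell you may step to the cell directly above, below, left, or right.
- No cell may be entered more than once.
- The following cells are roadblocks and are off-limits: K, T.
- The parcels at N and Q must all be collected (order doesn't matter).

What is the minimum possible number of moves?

9

Any route passes through N and Q in some order between O and W. Summing Manhattan distances along each leg and taking the cheapest ordering (O → N → Q → W) gives a lower bound of 1 + 3 + 1 = 5 moves.
The shortest route satisfying every rule uses 9 moves: O → N → I → B → C → D → F → L → Q → W.
The no-revisit rule (legs can't share cells) pushes the minimum above the 5-move bound; an exhaustive check rules out every length from 5 to 8 (on a 4-connected grid the length of any start-to-goal walk has the same parity as the Manhattan bound, so only lengths 5, 7, 9, … need checking), leaving 9 as the minimum.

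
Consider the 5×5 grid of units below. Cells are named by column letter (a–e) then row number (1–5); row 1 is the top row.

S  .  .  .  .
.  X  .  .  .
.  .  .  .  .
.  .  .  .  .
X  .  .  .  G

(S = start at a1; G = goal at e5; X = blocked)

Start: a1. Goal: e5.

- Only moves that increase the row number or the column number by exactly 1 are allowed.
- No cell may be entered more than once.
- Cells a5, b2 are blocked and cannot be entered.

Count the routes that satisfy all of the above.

29

A right/down-only route from a1 to e5 makes exactly 4 down-moves and 4 right-moves in some order.
With no other constraints that would be C(8,4) = 70 routes.
Subtract routes through each blocked cell (inclusion–exclusion for overlaps): − through b2: 40 − through a5: 1 → 29.
That gives 29 routes.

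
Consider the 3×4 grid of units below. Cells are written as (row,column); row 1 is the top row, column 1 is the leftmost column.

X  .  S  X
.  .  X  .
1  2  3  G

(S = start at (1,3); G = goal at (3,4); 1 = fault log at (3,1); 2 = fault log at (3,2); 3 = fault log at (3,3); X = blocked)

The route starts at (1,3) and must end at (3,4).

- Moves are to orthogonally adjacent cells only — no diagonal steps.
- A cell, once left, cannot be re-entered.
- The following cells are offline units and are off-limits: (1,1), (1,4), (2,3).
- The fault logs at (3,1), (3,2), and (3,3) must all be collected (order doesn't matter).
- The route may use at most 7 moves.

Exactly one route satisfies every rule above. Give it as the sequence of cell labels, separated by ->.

(1,3) -> (1,2) -> (2,2) -> (2,1) -> (3,1) -> (3,2) -> (3,3) -> (3,4)

The 7-move cap with required stops at (3,1), (3,2), (3,3) leaves no slack for detours.
Route from (1,3): left to (1,2), down to (2,2), left to (2,1), down to (3,1), 3× right (reaching (3,4)) — 7 moves in all.
Check: all required cells visited; 7 ≤ 7 moves.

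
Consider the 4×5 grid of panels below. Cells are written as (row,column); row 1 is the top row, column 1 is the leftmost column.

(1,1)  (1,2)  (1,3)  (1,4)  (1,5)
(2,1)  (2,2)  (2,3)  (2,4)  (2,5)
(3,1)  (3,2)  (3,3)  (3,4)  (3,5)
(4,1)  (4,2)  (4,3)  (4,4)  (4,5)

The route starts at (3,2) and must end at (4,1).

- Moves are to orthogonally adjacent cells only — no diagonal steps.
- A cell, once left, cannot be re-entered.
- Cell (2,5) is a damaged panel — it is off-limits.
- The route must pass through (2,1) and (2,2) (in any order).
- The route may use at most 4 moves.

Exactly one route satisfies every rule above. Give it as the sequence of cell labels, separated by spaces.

The budget equals the shortest possible length, so every move has to be on a shortest route through the required cells.
Route from (3,2): up 1 to (2,2), left 1 to (2,1), down 2 to (4,1) — 4 moves in all.
Check: all required cells visited; 4 ≤ 4 moves.

(3,2) (2,2) (2,1) (3,1) (4,1)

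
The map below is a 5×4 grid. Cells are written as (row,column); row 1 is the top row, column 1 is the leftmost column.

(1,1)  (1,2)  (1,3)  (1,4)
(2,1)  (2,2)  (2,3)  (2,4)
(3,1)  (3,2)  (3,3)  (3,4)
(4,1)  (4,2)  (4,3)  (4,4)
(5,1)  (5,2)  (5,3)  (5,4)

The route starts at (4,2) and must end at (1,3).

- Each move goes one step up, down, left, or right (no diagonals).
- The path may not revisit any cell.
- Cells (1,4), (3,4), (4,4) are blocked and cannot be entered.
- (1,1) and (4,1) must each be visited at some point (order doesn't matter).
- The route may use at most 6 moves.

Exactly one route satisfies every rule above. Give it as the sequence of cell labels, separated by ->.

The 6-move cap with required stops at (1,1), (4,1) leaves no slack for detours.
Route from (4,2): left to (4,1), 3× up (reaching (1,1)), 2× right (reaching (1,3)) — 6 moves in all.
Check: all required cells visited; 6 ≤ 6 moves.

(4,2) -> (4,1) -> (3,1) -> (2,1) -> (1,1) -> (1,2) -> (1,3)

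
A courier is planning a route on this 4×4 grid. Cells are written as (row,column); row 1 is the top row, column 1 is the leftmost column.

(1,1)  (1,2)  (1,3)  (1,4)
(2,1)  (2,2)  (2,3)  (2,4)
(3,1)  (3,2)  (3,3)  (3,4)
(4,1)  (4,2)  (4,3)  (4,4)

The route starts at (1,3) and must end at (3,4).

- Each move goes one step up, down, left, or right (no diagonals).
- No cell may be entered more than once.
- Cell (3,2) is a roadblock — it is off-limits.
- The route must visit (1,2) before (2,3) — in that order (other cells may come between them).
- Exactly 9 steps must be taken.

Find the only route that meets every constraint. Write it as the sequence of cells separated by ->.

The waypoints must appear in the order (1,2), (2,3), with no cell reused.
Route from (1,3): left 2 to (1,1), down 1 to (2,1), right 2 to (2,3), down 2 to (4,3), right 1 to (4,4), up 1 to (3,4) — 9 moves in all.
Check: order respected ((1,2) at step 1, (2,3) at step 5); 9 moves as required.

(1,3) -> (1,2) -> (1,1) -> (2,1) -> (2,2) -> (2,3) -> (3,3) -> (4,3) -> (4,4) -> (3,4)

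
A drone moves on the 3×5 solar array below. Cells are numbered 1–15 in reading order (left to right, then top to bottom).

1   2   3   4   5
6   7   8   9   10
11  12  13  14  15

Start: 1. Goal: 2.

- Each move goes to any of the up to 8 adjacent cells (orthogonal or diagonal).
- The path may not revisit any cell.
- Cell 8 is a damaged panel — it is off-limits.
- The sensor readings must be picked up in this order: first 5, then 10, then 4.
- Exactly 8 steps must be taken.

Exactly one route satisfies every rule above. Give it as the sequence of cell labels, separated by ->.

The waypoints must appear in the order 5, 10, 4, with no cell reused.
Route from 1: down-right 2 to 13, up-right 2 to 5, down 1 to 10, up-left 1 to 4, left 2 to 2 — 8 moves in all.
Check: order respected (5 at step 4, 10 at step 5, 4 at step 6); 8 moves as required.

1 -> 7 -> 13 -> 9 -> 5 -> 10 -> 4 -> 3 -> 2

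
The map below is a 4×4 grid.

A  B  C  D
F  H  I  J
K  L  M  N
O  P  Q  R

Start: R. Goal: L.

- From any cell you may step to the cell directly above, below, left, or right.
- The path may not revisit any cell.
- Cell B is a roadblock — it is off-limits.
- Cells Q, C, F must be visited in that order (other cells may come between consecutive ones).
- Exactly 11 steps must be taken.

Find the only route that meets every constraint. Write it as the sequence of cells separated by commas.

R, Q, M, N, J, D, C, I, H, F, K, L

The waypoints must appear in the order Q, C, F, with no cell reused.
Route from R: left to Q, up to M, right to N, 2× up (reaching D), left to C, down to I, 2× left (reaching F), down to K, right to L — 11 moves in all.
Check: order respected (Q at step 1, C at step 6, F at step 9); 11 moves as required.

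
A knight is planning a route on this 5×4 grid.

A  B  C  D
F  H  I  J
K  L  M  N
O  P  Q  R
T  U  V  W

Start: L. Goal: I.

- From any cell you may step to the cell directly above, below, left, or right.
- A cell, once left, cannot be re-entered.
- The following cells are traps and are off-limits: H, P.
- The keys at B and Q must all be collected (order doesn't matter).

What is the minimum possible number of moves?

12

Any route passes through B and Q in some order between L and I. Summing Manhattan distances along each leg and taking the cheapest ordering (L → B → Q → I) gives a lower bound of 2 + 4 + 2 = 8 moves.
The shortest route satisfying every rule uses 12 moves: L → K → F → A → B → C → D → J → N → R → Q → M → I.
The bound of 8 isn't tight here; checking systematically, no route of length 8 through 11 satisfies every constraint (on a 4-connected grid the length of any start-to-goal walk has the same parity as the Manhattan bound, so only lengths 8, 10, 12, … need checking), so 12 is the minimum.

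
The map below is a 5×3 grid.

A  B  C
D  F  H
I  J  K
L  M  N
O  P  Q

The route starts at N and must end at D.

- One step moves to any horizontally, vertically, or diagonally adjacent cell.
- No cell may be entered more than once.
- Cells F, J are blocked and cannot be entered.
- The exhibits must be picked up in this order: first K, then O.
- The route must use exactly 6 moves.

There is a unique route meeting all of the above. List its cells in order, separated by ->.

N -> K -> M -> O -> L -> I -> D

The waypoints must appear in the order K, O, with no cell reused.
Route from N: up to K, 2× down-left (reaching O), 3× up (reaching D) — 6 moves in all.
Check: order respected (K at step 1, O at step 3); 6 moves as required.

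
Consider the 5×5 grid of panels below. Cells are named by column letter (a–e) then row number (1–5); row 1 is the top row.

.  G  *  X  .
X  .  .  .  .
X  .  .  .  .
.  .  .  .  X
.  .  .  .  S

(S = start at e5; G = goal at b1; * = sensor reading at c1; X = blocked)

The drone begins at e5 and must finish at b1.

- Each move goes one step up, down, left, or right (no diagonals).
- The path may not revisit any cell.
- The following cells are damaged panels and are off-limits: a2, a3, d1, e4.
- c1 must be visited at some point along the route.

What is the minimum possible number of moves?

7

Any route passes through c1 somewhere between e5 and b1. Summing Manhattan distances along the two legs (e5 → c1 → b1) gives a lower bound of 6 + 1 = 7 moves.
A route of 7 moves achieves this: e5 → d5 → d4 → d3 → d2 → c2 → c1 → b1.
Since 7 matches the lower bound, it is optimal.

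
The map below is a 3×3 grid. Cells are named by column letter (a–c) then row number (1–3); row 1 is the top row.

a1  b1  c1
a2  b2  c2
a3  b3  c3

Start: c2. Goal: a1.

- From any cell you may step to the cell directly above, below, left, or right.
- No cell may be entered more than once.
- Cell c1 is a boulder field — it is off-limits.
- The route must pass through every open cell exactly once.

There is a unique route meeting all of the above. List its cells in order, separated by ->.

Need to visit all 8 open cells exactly once, starting at c2 and ending at a1.
Route from c2: down to c3, 2× left (reaching a3), up to a2, right to b2, up to b1, left to a1 — 7 moves in all.
Check: all 8 open cells covered.

c2 -> c3 -> b3 -> a3 -> a2 -> b2 -> b1 -> a1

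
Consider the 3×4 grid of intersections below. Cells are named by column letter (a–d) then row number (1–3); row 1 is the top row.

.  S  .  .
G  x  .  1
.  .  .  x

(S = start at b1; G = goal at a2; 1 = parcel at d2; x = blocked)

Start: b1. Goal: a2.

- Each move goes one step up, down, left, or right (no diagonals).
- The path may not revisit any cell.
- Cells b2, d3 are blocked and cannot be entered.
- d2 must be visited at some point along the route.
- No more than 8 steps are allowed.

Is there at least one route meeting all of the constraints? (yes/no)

yes

One route that works: b1 → c1 → d1 → d2 → c2 → c3 → b3 → a3 → a2.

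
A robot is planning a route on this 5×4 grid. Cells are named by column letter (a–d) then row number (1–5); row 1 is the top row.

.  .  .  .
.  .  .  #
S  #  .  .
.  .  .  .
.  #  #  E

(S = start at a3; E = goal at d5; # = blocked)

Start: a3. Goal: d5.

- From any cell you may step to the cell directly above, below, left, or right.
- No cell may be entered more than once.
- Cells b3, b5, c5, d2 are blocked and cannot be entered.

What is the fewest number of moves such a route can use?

5

The Manhattan distance from a3 to d5 is |3−5| + |1−4| = 5, so at least 5 moves are needed.
A route of 5 moves achieves this: a3 → a4 → b4 → c4 → d4 → d5.
Since 5 matches the lower bound, it is optimal.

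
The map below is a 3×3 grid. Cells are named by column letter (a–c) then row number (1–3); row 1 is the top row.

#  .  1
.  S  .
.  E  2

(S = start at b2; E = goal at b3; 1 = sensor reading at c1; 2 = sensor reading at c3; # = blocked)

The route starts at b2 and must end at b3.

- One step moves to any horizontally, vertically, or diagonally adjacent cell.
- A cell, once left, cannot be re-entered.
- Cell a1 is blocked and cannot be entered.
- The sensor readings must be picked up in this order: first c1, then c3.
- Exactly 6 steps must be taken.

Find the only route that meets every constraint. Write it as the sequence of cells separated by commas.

The waypoints must appear in the order c1, c3, with no cell reused.
Route from b2: left 1 to a2, up-right 1 to b1, right 1 to c1, down 2 to c3, left 1 to b3 — 6 moves in all.
Check: order respected (1 at step 3, 2 at step 5); 6 moves as required.

b2, a2, b1, c1, c2, c3, b3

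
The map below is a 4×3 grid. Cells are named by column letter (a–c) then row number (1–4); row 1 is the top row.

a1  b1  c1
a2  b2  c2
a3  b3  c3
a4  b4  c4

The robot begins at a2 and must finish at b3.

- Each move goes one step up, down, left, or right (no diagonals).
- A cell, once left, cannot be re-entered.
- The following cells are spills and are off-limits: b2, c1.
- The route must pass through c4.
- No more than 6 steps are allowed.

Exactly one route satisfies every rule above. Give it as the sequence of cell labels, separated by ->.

a2 -> a3 -> a4 -> b4 -> c4 -> c3 -> b3

The budget equals the shortest possible length, so every move has to be on a shortest route through the required cells.
Route from a2: down 2 to a4, right 2 to c4, up 1 to c3, left 1 to b3 — 6 moves in all.
Check: all required cells visited; 6 ≤ 6 moves.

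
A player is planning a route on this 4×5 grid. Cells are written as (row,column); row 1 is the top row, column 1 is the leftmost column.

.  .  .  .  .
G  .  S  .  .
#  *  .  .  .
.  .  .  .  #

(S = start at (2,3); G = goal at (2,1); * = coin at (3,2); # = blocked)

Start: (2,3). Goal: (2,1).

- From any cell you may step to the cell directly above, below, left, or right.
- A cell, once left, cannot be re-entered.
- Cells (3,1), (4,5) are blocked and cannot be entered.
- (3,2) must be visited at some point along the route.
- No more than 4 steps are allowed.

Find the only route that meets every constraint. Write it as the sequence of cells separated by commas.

Any route must reach (3,2) and still end at (2,1) within 4 moves, so the order of the required stops is forced.
Route from (2,3): down to (3,3), left to (3,2), up to (2,2), left to (2,1) — 4 moves in all.
Check: all required cells visited; 4 ≤ 4 moves.

(2,3), (3,3), (3,2), (2,2), (2,1)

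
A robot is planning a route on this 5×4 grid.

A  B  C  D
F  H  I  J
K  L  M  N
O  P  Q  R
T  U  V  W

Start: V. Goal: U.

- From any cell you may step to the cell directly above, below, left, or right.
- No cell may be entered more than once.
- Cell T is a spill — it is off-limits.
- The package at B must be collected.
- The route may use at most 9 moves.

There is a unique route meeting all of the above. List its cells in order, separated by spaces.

The 9-move cap with required stops at B leaves no slack for detours.
Route from V: 4× up (reaching C), left to B, 4× down (reaching U) — 9 moves in all.
Check: all required cells visited; 9 ≤ 9 moves.

V Q M I C B H L P U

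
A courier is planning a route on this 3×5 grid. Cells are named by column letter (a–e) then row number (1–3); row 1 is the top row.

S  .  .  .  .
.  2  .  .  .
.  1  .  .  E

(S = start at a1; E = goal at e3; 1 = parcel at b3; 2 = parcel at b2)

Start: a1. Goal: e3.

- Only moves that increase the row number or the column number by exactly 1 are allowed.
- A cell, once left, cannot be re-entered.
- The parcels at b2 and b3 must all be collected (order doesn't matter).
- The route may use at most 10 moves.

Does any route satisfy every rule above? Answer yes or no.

One route that works: a1 → a2 → b2 → b3 → c3 → d3 → e3.

yes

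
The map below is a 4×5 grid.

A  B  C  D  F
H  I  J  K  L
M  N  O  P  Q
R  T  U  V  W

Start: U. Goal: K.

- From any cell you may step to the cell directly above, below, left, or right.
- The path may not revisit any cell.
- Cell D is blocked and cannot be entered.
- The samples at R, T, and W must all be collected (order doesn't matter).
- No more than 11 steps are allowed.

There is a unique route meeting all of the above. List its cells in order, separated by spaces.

U T R M N O P V W Q L K

The budget equals the shortest possible length, so every move has to be on a shortest route through the required cells.
Route from U: 2× left (reaching R), up to M, 3× right (reaching P), down to V, right to W, 2× up (reaching L), left to K — 11 moves in all.
Check: all required cells visited; 11 ≤ 11 moves.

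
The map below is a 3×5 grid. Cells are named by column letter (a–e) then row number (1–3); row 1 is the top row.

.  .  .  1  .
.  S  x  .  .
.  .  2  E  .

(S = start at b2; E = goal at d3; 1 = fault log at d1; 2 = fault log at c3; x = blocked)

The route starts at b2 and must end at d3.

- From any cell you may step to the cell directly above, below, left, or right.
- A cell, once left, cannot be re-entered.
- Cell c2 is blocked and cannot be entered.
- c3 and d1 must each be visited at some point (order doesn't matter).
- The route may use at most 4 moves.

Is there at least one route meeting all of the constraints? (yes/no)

no

Even ignoring the no-revisit rule, getting from b2 to d3, taking the cheapest ordering b2 → d1 → c3 → d3 needs at least 3 + 3 + 1 = 7 moves (Manhattan distance per leg), which exceeds the 4-move limit.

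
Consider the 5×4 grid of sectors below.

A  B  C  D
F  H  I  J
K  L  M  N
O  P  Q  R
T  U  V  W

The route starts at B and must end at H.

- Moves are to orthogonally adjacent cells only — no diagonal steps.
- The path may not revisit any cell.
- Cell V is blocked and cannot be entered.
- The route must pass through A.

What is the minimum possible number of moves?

Any route passes through A somewhere between B and H. Summing Manhattan distances along the two legs (B → A → H) gives a lower bound of 1 + 2 = 3 moves.
A route of 3 moves achieves this: B → A → F → H.
Since 3 matches the lower bound, it is optimal.

3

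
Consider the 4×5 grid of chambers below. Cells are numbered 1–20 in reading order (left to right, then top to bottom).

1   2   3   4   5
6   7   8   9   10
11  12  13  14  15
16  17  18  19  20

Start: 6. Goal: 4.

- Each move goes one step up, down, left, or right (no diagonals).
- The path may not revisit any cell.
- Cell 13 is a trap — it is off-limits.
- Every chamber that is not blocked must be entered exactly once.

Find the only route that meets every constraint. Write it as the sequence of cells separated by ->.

6 -> 1 -> 2 -> 3 -> 8 -> 7 -> 12 -> 11 -> 16 -> 17 -> 18 -> 19 -> 20 -> 15 -> 14 -> 9 -> 10 -> 5 -> 4

Need to visit all 19 open cells exactly once, starting at 6 and ending at 4.
Cell 5 has only two open neighbours (10 and 4), so the path must pass straight through it: one of those is the cell it's entered from and the other is where it exits.
Route from 6: up 1 to 1, right 2 to 3, down 1 to 8, left 1 to 7, down 1 to 12, left 1 to 11, down 1 to 16, right 4 to 20, up 1 to 15, left 1 to 14, up 1 to 9, right 1 to 10, up 1 to 5, left 1 to 4 — 18 moves in all.
Check: all 19 open cells covered.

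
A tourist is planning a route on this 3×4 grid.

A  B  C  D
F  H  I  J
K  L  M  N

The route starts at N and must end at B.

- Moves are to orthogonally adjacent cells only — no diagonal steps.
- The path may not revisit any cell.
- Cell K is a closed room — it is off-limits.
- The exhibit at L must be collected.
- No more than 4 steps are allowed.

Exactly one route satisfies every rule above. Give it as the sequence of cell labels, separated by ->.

N -> M -> L -> H -> B

The 4-move cap with required stops at L leaves no slack for detours.
Route from N: 2× left (reaching L), 2× up (reaching B) — 4 moves in all.
Check: all required cells visited; 4 ≤ 4 moves.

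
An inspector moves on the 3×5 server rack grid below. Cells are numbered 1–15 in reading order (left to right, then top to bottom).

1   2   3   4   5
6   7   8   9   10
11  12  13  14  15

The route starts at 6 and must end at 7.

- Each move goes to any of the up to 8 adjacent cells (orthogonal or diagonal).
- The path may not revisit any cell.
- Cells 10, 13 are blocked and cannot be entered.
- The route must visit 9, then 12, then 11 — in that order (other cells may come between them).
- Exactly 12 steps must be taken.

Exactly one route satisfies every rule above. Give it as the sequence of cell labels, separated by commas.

The waypoints must appear in the order 9, 12, 11, with no cell reused.
Route from 6: up 1 to 1, right 4 to 5, down-left 1 to 9, down-right 1 to 15, left 1 to 14, up-left 1 to 8, down-left 1 to 12, left 1 to 11, up-right 1 to 7 — 12 moves in all.
Check: order respected (9 at step 6, 12 at step 10, 11 at step 11); 12 moves as required.

6, 1, 2, 3, 4, 5, 9, 15, 14, 8, 12, 11, 7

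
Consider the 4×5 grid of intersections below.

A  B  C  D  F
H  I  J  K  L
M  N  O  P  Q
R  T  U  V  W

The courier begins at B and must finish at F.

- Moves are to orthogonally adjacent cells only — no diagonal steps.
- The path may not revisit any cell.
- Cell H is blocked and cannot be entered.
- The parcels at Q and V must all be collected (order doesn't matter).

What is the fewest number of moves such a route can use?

Any route passes through Q and V in some order between B and F. Summing Manhattan distances along each leg and taking the cheapest ordering (B → V → Q → F) gives a lower bound of 5 + 2 + 2 = 9 moves.
A route of 9 moves achieves this: B → I → N → T → U → V → P → Q → L → F.
Since 9 matches the lower bound, it is optimal.

9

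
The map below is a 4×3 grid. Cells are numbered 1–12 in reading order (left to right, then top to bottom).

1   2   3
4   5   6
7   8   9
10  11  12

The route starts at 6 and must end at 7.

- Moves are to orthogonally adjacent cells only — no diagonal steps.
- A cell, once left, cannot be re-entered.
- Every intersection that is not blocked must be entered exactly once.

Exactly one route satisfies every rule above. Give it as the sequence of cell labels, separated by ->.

6 -> 3 -> 2 -> 1 -> 4 -> 5 -> 8 -> 9 -> 12 -> 11 -> 10 -> 7

Need to visit all 12 open cells exactly once, starting at 6 and ending at 7.
Route from 6: up to 3, 2× left (reaching 1), down to 4, right to 5, down to 8, right to 9, down to 12, 2× left (reaching 10), up to 7 — 11 moves in all.
Check: all 12 open cells covered.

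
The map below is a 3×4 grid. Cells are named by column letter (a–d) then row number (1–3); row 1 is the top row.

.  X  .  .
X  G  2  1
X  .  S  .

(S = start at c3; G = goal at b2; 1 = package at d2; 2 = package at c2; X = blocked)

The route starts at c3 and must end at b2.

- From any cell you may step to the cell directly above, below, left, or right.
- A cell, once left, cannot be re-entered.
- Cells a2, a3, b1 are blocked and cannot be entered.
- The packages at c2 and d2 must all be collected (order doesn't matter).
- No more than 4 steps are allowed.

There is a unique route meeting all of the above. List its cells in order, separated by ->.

c3 -> d3 -> d2 -> c2 -> b2

Any route must reach c2 and d2 and still end at b2 within 4 moves, so the order of the required stops is forced.
Route from c3: right 1 to d3, up 1 to d2, left 2 to b2 — 4 moves in all.
Check: all required cells visited; 4 ≤ 4 moves.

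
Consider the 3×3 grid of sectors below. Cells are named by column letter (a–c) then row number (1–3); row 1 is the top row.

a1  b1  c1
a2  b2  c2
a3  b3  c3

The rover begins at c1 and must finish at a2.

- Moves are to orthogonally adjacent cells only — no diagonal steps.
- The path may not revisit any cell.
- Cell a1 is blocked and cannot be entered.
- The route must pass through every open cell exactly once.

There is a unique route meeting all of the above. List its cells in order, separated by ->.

c1 -> b1 -> b2 -> c2 -> c3 -> b3 -> a3 -> a2

Need to visit all 8 open cells exactly once, starting at c1 and ending at a2.
Cell b1 has only two open neighbours (b2 and c1), so the path must pass straight through it: one of those is the cell it's entered from and the other is where it exits.
Route from c1: left 1 to b1, down 1 to b2, right 1 to c2, down 1 to c3, left 2 to a3, up 1 to a2 — 7 moves in all.
Check: all 8 open cells covered.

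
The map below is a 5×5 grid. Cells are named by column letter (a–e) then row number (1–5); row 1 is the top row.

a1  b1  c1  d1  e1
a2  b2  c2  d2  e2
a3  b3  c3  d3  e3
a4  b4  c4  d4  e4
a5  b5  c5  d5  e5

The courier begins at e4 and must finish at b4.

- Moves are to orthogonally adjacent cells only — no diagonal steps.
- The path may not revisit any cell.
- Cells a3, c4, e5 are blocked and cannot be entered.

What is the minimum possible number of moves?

5

The Manhattan distance from e4 to b4 is |4−4| + |5−2| = 3, so at least 3 moves are needed.
That bound ignores the blocked cells. Measuring each leg by the fewest moves that actually steer around them (e4→b4: 5) raises the lower bound to 5.
A route of 5 moves exists: e4 → e3 → d3 → c3 → b3 → b4.
Since 5 matches that lower bound, it is optimal.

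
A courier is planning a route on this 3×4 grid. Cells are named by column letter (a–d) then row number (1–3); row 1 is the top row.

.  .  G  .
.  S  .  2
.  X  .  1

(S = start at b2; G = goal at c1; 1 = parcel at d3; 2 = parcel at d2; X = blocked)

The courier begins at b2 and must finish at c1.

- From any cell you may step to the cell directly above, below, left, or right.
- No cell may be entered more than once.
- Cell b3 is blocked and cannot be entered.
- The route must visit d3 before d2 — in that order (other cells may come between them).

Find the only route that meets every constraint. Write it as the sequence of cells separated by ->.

b2 -> c2 -> c3 -> d3 -> d2 -> d1 -> c1

The waypoints must appear in the order d3, d2, with no cell reused.
Route from b2: right 1 to c2, down 1 to c3, right 1 to d3, up 2 to d1, left 1 to c1 — 6 moves in all.
Check: order respected (1 at step 3, 2 at step 4).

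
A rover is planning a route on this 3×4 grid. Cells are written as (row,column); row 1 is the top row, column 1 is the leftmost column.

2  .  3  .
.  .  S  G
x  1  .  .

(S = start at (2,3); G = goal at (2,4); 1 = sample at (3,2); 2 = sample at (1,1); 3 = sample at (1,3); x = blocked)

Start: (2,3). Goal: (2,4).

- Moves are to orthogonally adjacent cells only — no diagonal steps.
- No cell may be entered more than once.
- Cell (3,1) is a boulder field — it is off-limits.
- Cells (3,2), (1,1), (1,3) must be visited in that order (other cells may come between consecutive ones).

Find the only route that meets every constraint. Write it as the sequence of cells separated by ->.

(2,3) -> (3,3) -> (3,2) -> (2,2) -> (2,1) -> (1,1) -> (1,2) -> (1,3) -> (1,4) -> (2,4)

The waypoints must appear in the order (3,2), (1,1), (1,3), with no cell reused.
Route from (2,3): down 1 to (3,3), left 1 to (3,2), up 1 to (2,2), left 1 to (2,1), up 1 to (1,1), right 3 to (1,4), down 1 to (2,4) — 9 moves in all.
Check: order respected (1 at step 2, 2 at step 5, 3 at step 7).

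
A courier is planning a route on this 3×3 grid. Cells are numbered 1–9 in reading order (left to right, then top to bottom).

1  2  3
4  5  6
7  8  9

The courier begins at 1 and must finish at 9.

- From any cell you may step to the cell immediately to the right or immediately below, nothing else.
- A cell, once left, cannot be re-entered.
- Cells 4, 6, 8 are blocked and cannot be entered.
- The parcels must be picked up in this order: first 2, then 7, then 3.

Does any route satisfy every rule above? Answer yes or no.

no

7 lies to the left of 2, so going from 2 to 7 would need a leftward move — but moves only go right/down, so 2 cannot be visited before 7.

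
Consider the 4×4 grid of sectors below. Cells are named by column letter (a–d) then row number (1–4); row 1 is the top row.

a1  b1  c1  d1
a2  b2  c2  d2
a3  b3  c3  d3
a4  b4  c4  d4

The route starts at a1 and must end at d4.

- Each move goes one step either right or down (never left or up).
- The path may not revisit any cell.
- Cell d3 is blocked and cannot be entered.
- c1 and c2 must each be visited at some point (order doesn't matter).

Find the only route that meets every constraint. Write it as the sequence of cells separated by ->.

a1 -> b1 -> c1 -> c2 -> c3 -> c4 -> d4

Moves only go right or down, so the column and row indices never decrease.
Route from a1: right 2 to c1, down 3 to c4, right 1 to d4 — 6 moves in all.
Check: all required cells visited.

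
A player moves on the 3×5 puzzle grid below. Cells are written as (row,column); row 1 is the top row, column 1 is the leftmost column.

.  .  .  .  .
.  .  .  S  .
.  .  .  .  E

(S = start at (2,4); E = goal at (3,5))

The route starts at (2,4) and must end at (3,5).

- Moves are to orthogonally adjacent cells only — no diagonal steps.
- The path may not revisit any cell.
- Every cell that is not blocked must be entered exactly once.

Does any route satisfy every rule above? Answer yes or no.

One route that works: (2,4) → (3,4) → (3,3) → (2,3) → (2,2) → (3,2) → (3,1) → (2,1) → (1,1) → (1,2) → (1,3) → (1,4) → (1,5) → (2,5) → (3,5).

yes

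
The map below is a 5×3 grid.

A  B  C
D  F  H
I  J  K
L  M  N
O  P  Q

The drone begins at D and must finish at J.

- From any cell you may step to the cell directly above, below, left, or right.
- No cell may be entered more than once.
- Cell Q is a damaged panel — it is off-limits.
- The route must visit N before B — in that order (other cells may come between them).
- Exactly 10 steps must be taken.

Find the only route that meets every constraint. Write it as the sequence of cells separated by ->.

The waypoints must appear in the order N, B, with no cell reused.
Route from D: down 2 to L, right 2 to N, up 3 to C, left 1 to B, down 2 to J — 10 moves in all.
Check: order respected (N at step 4, B at step 8); 10 moves as required.

D -> I -> L -> M -> N -> K -> H -> C -> B -> F -> J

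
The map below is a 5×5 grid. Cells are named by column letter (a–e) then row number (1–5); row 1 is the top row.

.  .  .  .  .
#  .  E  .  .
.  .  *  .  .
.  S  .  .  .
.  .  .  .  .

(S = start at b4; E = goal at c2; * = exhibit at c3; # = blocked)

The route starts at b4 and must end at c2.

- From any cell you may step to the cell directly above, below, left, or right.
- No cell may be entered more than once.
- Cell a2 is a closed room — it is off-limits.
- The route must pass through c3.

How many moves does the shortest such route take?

3

Any route passes through c3 somewhere between b4 and c2. Summing Manhattan distances along the two legs (b4 → c3 → c2) gives a lower bound of 2 + 1 = 3 moves.
A route of 3 moves achieves this: b4 → b3 → c3 → c2.
Since 3 matches the lower bound, it is optimal.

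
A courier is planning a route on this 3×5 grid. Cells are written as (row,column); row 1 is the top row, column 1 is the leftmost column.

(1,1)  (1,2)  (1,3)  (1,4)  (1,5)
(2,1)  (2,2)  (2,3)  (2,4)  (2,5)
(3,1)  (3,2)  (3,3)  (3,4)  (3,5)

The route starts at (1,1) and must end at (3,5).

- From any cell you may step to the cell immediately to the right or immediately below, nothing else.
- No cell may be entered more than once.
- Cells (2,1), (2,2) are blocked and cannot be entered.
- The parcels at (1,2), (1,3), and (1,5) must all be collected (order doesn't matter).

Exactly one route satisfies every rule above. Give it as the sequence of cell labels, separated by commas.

(1,1), (1,2), (1,3), (1,4), (1,5), (2,5), (3,5)

Moves only go right or down, so the column and row indices never decrease.
Route from (1,1): 4× right (reaching (1,5)), 2× down (reaching (3,5)) — 6 moves in all.
Check: all required cells visited.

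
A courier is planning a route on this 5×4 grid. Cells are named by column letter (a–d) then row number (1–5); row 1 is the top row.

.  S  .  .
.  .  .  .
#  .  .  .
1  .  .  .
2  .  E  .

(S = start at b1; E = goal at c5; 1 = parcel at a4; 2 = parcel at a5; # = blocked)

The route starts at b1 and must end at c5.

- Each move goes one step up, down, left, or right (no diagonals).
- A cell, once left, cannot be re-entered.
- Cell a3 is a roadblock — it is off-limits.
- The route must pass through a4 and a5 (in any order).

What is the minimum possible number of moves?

Any route passes through a4 and a5 in some order between b1 and c5. Summing Manhattan distances along each leg and taking the cheapest ordering (b1 → a4 → a5 → c5) gives a lower bound of 4 + 1 + 2 = 7 moves.
A route of 7 moves achieves this: b1 → b2 → b3 → b4 → a4 → a5 → b5 → c5.
Since 7 matches the lower bound, it is optimal.

7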